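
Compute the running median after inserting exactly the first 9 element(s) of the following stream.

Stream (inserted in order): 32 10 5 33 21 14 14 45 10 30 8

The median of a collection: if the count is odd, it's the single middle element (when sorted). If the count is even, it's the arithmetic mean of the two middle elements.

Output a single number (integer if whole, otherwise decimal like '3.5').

Answer: 14

Derivation:
Step 1: insert 32 -> lo=[32] (size 1, max 32) hi=[] (size 0) -> median=32
Step 2: insert 10 -> lo=[10] (size 1, max 10) hi=[32] (size 1, min 32) -> median=21
Step 3: insert 5 -> lo=[5, 10] (size 2, max 10) hi=[32] (size 1, min 32) -> median=10
Step 4: insert 33 -> lo=[5, 10] (size 2, max 10) hi=[32, 33] (size 2, min 32) -> median=21
Step 5: insert 21 -> lo=[5, 10, 21] (size 3, max 21) hi=[32, 33] (size 2, min 32) -> median=21
Step 6: insert 14 -> lo=[5, 10, 14] (size 3, max 14) hi=[21, 32, 33] (size 3, min 21) -> median=17.5
Step 7: insert 14 -> lo=[5, 10, 14, 14] (size 4, max 14) hi=[21, 32, 33] (size 3, min 21) -> median=14
Step 8: insert 45 -> lo=[5, 10, 14, 14] (size 4, max 14) hi=[21, 32, 33, 45] (size 4, min 21) -> median=17.5
Step 9: insert 10 -> lo=[5, 10, 10, 14, 14] (size 5, max 14) hi=[21, 32, 33, 45] (size 4, min 21) -> median=14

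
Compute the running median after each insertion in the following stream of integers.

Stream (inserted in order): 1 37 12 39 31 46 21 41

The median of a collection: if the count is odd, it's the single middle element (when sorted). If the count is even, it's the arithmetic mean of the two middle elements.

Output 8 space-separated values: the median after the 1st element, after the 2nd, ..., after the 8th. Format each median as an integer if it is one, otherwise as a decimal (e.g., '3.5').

Answer: 1 19 12 24.5 31 34 31 34

Derivation:
Step 1: insert 1 -> lo=[1] (size 1, max 1) hi=[] (size 0) -> median=1
Step 2: insert 37 -> lo=[1] (size 1, max 1) hi=[37] (size 1, min 37) -> median=19
Step 3: insert 12 -> lo=[1, 12] (size 2, max 12) hi=[37] (size 1, min 37) -> median=12
Step 4: insert 39 -> lo=[1, 12] (size 2, max 12) hi=[37, 39] (size 2, min 37) -> median=24.5
Step 5: insert 31 -> lo=[1, 12, 31] (size 3, max 31) hi=[37, 39] (size 2, min 37) -> median=31
Step 6: insert 46 -> lo=[1, 12, 31] (size 3, max 31) hi=[37, 39, 46] (size 3, min 37) -> median=34
Step 7: insert 21 -> lo=[1, 12, 21, 31] (size 4, max 31) hi=[37, 39, 46] (size 3, min 37) -> median=31
Step 8: insert 41 -> lo=[1, 12, 21, 31] (size 4, max 31) hi=[37, 39, 41, 46] (size 4, min 37) -> median=34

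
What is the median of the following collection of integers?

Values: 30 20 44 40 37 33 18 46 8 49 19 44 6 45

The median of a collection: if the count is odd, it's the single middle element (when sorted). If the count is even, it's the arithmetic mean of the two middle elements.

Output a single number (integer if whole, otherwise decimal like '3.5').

Step 1: insert 30 -> lo=[30] (size 1, max 30) hi=[] (size 0) -> median=30
Step 2: insert 20 -> lo=[20] (size 1, max 20) hi=[30] (size 1, min 30) -> median=25
Step 3: insert 44 -> lo=[20, 30] (size 2, max 30) hi=[44] (size 1, min 44) -> median=30
Step 4: insert 40 -> lo=[20, 30] (size 2, max 30) hi=[40, 44] (size 2, min 40) -> median=35
Step 5: insert 37 -> lo=[20, 30, 37] (size 3, max 37) hi=[40, 44] (size 2, min 40) -> median=37
Step 6: insert 33 -> lo=[20, 30, 33] (size 3, max 33) hi=[37, 40, 44] (size 3, min 37) -> median=35
Step 7: insert 18 -> lo=[18, 20, 30, 33] (size 4, max 33) hi=[37, 40, 44] (size 3, min 37) -> median=33
Step 8: insert 46 -> lo=[18, 20, 30, 33] (size 4, max 33) hi=[37, 40, 44, 46] (size 4, min 37) -> median=35
Step 9: insert 8 -> lo=[8, 18, 20, 30, 33] (size 5, max 33) hi=[37, 40, 44, 46] (size 4, min 37) -> median=33
Step 10: insert 49 -> lo=[8, 18, 20, 30, 33] (size 5, max 33) hi=[37, 40, 44, 46, 49] (size 5, min 37) -> median=35
Step 11: insert 19 -> lo=[8, 18, 19, 20, 30, 33] (size 6, max 33) hi=[37, 40, 44, 46, 49] (size 5, min 37) -> median=33
Step 12: insert 44 -> lo=[8, 18, 19, 20, 30, 33] (size 6, max 33) hi=[37, 40, 44, 44, 46, 49] (size 6, min 37) -> median=35
Step 13: insert 6 -> lo=[6, 8, 18, 19, 20, 30, 33] (size 7, max 33) hi=[37, 40, 44, 44, 46, 49] (size 6, min 37) -> median=33
Step 14: insert 45 -> lo=[6, 8, 18, 19, 20, 30, 33] (size 7, max 33) hi=[37, 40, 44, 44, 45, 46, 49] (size 7, min 37) -> median=35

Answer: 35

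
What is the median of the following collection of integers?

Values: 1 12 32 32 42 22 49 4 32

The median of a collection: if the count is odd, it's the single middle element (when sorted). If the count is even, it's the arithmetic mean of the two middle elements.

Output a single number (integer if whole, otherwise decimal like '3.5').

Step 1: insert 1 -> lo=[1] (size 1, max 1) hi=[] (size 0) -> median=1
Step 2: insert 12 -> lo=[1] (size 1, max 1) hi=[12] (size 1, min 12) -> median=6.5
Step 3: insert 32 -> lo=[1, 12] (size 2, max 12) hi=[32] (size 1, min 32) -> median=12
Step 4: insert 32 -> lo=[1, 12] (size 2, max 12) hi=[32, 32] (size 2, min 32) -> median=22
Step 5: insert 42 -> lo=[1, 12, 32] (size 3, max 32) hi=[32, 42] (size 2, min 32) -> median=32
Step 6: insert 22 -> lo=[1, 12, 22] (size 3, max 22) hi=[32, 32, 42] (size 3, min 32) -> median=27
Step 7: insert 49 -> lo=[1, 12, 22, 32] (size 4, max 32) hi=[32, 42, 49] (size 3, min 32) -> median=32
Step 8: insert 4 -> lo=[1, 4, 12, 22] (size 4, max 22) hi=[32, 32, 42, 49] (size 4, min 32) -> median=27
Step 9: insert 32 -> lo=[1, 4, 12, 22, 32] (size 5, max 32) hi=[32, 32, 42, 49] (size 4, min 32) -> median=32

Answer: 32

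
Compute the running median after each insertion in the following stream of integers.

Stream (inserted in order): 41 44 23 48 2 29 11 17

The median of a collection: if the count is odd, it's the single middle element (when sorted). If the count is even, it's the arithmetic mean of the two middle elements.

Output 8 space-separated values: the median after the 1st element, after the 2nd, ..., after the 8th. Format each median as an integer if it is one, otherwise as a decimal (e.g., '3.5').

Answer: 41 42.5 41 42.5 41 35 29 26

Derivation:
Step 1: insert 41 -> lo=[41] (size 1, max 41) hi=[] (size 0) -> median=41
Step 2: insert 44 -> lo=[41] (size 1, max 41) hi=[44] (size 1, min 44) -> median=42.5
Step 3: insert 23 -> lo=[23, 41] (size 2, max 41) hi=[44] (size 1, min 44) -> median=41
Step 4: insert 48 -> lo=[23, 41] (size 2, max 41) hi=[44, 48] (size 2, min 44) -> median=42.5
Step 5: insert 2 -> lo=[2, 23, 41] (size 3, max 41) hi=[44, 48] (size 2, min 44) -> median=41
Step 6: insert 29 -> lo=[2, 23, 29] (size 3, max 29) hi=[41, 44, 48] (size 3, min 41) -> median=35
Step 7: insert 11 -> lo=[2, 11, 23, 29] (size 4, max 29) hi=[41, 44, 48] (size 3, min 41) -> median=29
Step 8: insert 17 -> lo=[2, 11, 17, 23] (size 4, max 23) hi=[29, 41, 44, 48] (size 4, min 29) -> median=26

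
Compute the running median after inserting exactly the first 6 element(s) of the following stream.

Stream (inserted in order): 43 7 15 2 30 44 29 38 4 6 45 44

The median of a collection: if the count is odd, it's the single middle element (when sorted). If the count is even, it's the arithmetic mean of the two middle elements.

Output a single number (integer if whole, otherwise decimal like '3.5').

Answer: 22.5

Derivation:
Step 1: insert 43 -> lo=[43] (size 1, max 43) hi=[] (size 0) -> median=43
Step 2: insert 7 -> lo=[7] (size 1, max 7) hi=[43] (size 1, min 43) -> median=25
Step 3: insert 15 -> lo=[7, 15] (size 2, max 15) hi=[43] (size 1, min 43) -> median=15
Step 4: insert 2 -> lo=[2, 7] (size 2, max 7) hi=[15, 43] (size 2, min 15) -> median=11
Step 5: insert 30 -> lo=[2, 7, 15] (size 3, max 15) hi=[30, 43] (size 2, min 30) -> median=15
Step 6: insert 44 -> lo=[2, 7, 15] (size 3, max 15) hi=[30, 43, 44] (size 3, min 30) -> median=22.5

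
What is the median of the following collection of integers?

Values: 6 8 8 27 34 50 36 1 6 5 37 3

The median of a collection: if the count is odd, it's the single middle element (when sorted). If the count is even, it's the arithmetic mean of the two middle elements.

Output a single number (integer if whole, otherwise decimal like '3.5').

Answer: 8

Derivation:
Step 1: insert 6 -> lo=[6] (size 1, max 6) hi=[] (size 0) -> median=6
Step 2: insert 8 -> lo=[6] (size 1, max 6) hi=[8] (size 1, min 8) -> median=7
Step 3: insert 8 -> lo=[6, 8] (size 2, max 8) hi=[8] (size 1, min 8) -> median=8
Step 4: insert 27 -> lo=[6, 8] (size 2, max 8) hi=[8, 27] (size 2, min 8) -> median=8
Step 5: insert 34 -> lo=[6, 8, 8] (size 3, max 8) hi=[27, 34] (size 2, min 27) -> median=8
Step 6: insert 50 -> lo=[6, 8, 8] (size 3, max 8) hi=[27, 34, 50] (size 3, min 27) -> median=17.5
Step 7: insert 36 -> lo=[6, 8, 8, 27] (size 4, max 27) hi=[34, 36, 50] (size 3, min 34) -> median=27
Step 8: insert 1 -> lo=[1, 6, 8, 8] (size 4, max 8) hi=[27, 34, 36, 50] (size 4, min 27) -> median=17.5
Step 9: insert 6 -> lo=[1, 6, 6, 8, 8] (size 5, max 8) hi=[27, 34, 36, 50] (size 4, min 27) -> median=8
Step 10: insert 5 -> lo=[1, 5, 6, 6, 8] (size 5, max 8) hi=[8, 27, 34, 36, 50] (size 5, min 8) -> median=8
Step 11: insert 37 -> lo=[1, 5, 6, 6, 8, 8] (size 6, max 8) hi=[27, 34, 36, 37, 50] (size 5, min 27) -> median=8
Step 12: insert 3 -> lo=[1, 3, 5, 6, 6, 8] (size 6, max 8) hi=[8, 27, 34, 36, 37, 50] (size 6, min 8) -> median=8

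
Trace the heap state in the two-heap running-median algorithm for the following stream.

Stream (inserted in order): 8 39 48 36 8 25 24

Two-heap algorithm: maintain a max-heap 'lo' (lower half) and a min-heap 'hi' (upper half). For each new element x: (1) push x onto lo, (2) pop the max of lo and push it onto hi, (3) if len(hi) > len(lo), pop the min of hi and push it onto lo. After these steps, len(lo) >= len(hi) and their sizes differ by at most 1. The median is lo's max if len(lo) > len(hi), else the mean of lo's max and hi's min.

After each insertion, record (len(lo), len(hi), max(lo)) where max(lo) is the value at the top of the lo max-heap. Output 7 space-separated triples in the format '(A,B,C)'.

Step 1: insert 8 -> lo=[8] hi=[] -> (len(lo)=1, len(hi)=0, max(lo)=8)
Step 2: insert 39 -> lo=[8] hi=[39] -> (len(lo)=1, len(hi)=1, max(lo)=8)
Step 3: insert 48 -> lo=[8, 39] hi=[48] -> (len(lo)=2, len(hi)=1, max(lo)=39)
Step 4: insert 36 -> lo=[8, 36] hi=[39, 48] -> (len(lo)=2, len(hi)=2, max(lo)=36)
Step 5: insert 8 -> lo=[8, 8, 36] hi=[39, 48] -> (len(lo)=3, len(hi)=2, max(lo)=36)
Step 6: insert 25 -> lo=[8, 8, 25] hi=[36, 39, 48] -> (len(lo)=3, len(hi)=3, max(lo)=25)
Step 7: insert 24 -> lo=[8, 8, 24, 25] hi=[36, 39, 48] -> (len(lo)=4, len(hi)=3, max(lo)=25)

Answer: (1,0,8) (1,1,8) (2,1,39) (2,2,36) (3,2,36) (3,3,25) (4,3,25)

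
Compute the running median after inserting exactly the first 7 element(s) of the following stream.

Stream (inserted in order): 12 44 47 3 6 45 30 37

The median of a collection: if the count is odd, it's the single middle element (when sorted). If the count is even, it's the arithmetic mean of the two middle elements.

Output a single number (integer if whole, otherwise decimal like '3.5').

Answer: 30

Derivation:
Step 1: insert 12 -> lo=[12] (size 1, max 12) hi=[] (size 0) -> median=12
Step 2: insert 44 -> lo=[12] (size 1, max 12) hi=[44] (size 1, min 44) -> median=28
Step 3: insert 47 -> lo=[12, 44] (size 2, max 44) hi=[47] (size 1, min 47) -> median=44
Step 4: insert 3 -> lo=[3, 12] (size 2, max 12) hi=[44, 47] (size 2, min 44) -> median=28
Step 5: insert 6 -> lo=[3, 6, 12] (size 3, max 12) hi=[44, 47] (size 2, min 44) -> median=12
Step 6: insert 45 -> lo=[3, 6, 12] (size 3, max 12) hi=[44, 45, 47] (size 3, min 44) -> median=28
Step 7: insert 30 -> lo=[3, 6, 12, 30] (size 4, max 30) hi=[44, 45, 47] (size 3, min 44) -> median=30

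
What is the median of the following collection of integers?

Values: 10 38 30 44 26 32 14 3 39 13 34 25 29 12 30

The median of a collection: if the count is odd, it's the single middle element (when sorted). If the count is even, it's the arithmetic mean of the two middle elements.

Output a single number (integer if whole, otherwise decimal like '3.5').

Answer: 29

Derivation:
Step 1: insert 10 -> lo=[10] (size 1, max 10) hi=[] (size 0) -> median=10
Step 2: insert 38 -> lo=[10] (size 1, max 10) hi=[38] (size 1, min 38) -> median=24
Step 3: insert 30 -> lo=[10, 30] (size 2, max 30) hi=[38] (size 1, min 38) -> median=30
Step 4: insert 44 -> lo=[10, 30] (size 2, max 30) hi=[38, 44] (size 2, min 38) -> median=34
Step 5: insert 26 -> lo=[10, 26, 30] (size 3, max 30) hi=[38, 44] (size 2, min 38) -> median=30
Step 6: insert 32 -> lo=[10, 26, 30] (size 3, max 30) hi=[32, 38, 44] (size 3, min 32) -> median=31
Step 7: insert 14 -> lo=[10, 14, 26, 30] (size 4, max 30) hi=[32, 38, 44] (size 3, min 32) -> median=30
Step 8: insert 3 -> lo=[3, 10, 14, 26] (size 4, max 26) hi=[30, 32, 38, 44] (size 4, min 30) -> median=28
Step 9: insert 39 -> lo=[3, 10, 14, 26, 30] (size 5, max 30) hi=[32, 38, 39, 44] (size 4, min 32) -> median=30
Step 10: insert 13 -> lo=[3, 10, 13, 14, 26] (size 5, max 26) hi=[30, 32, 38, 39, 44] (size 5, min 30) -> median=28
Step 11: insert 34 -> lo=[3, 10, 13, 14, 26, 30] (size 6, max 30) hi=[32, 34, 38, 39, 44] (size 5, min 32) -> median=30
Step 12: insert 25 -> lo=[3, 10, 13, 14, 25, 26] (size 6, max 26) hi=[30, 32, 34, 38, 39, 44] (size 6, min 30) -> median=28
Step 13: insert 29 -> lo=[3, 10, 13, 14, 25, 26, 29] (size 7, max 29) hi=[30, 32, 34, 38, 39, 44] (size 6, min 30) -> median=29
Step 14: insert 12 -> lo=[3, 10, 12, 13, 14, 25, 26] (size 7, max 26) hi=[29, 30, 32, 34, 38, 39, 44] (size 7, min 29) -> median=27.5
Step 15: insert 30 -> lo=[3, 10, 12, 13, 14, 25, 26, 29] (size 8, max 29) hi=[30, 30, 32, 34, 38, 39, 44] (size 7, min 30) -> median=29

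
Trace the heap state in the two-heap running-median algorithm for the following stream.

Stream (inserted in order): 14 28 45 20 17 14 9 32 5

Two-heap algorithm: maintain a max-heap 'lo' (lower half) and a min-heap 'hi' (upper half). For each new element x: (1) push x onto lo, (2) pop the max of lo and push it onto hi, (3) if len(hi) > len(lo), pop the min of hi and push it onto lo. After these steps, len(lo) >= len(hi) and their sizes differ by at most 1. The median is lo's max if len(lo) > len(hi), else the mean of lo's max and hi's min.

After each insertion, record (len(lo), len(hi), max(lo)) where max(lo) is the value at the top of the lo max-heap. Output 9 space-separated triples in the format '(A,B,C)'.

Answer: (1,0,14) (1,1,14) (2,1,28) (2,2,20) (3,2,20) (3,3,17) (4,3,17) (4,4,17) (5,4,17)

Derivation:
Step 1: insert 14 -> lo=[14] hi=[] -> (len(lo)=1, len(hi)=0, max(lo)=14)
Step 2: insert 28 -> lo=[14] hi=[28] -> (len(lo)=1, len(hi)=1, max(lo)=14)
Step 3: insert 45 -> lo=[14, 28] hi=[45] -> (len(lo)=2, len(hi)=1, max(lo)=28)
Step 4: insert 20 -> lo=[14, 20] hi=[28, 45] -> (len(lo)=2, len(hi)=2, max(lo)=20)
Step 5: insert 17 -> lo=[14, 17, 20] hi=[28, 45] -> (len(lo)=3, len(hi)=2, max(lo)=20)
Step 6: insert 14 -> lo=[14, 14, 17] hi=[20, 28, 45] -> (len(lo)=3, len(hi)=3, max(lo)=17)
Step 7: insert 9 -> lo=[9, 14, 14, 17] hi=[20, 28, 45] -> (len(lo)=4, len(hi)=3, max(lo)=17)
Step 8: insert 32 -> lo=[9, 14, 14, 17] hi=[20, 28, 32, 45] -> (len(lo)=4, len(hi)=4, max(lo)=17)
Step 9: insert 5 -> lo=[5, 9, 14, 14, 17] hi=[20, 28, 32, 45] -> (len(lo)=5, len(hi)=4, max(lo)=17)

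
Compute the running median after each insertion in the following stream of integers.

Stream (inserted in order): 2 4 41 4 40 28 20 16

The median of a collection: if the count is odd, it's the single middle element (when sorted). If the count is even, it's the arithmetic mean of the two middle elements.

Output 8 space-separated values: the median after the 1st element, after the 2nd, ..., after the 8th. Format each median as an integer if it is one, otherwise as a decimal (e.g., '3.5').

Step 1: insert 2 -> lo=[2] (size 1, max 2) hi=[] (size 0) -> median=2
Step 2: insert 4 -> lo=[2] (size 1, max 2) hi=[4] (size 1, min 4) -> median=3
Step 3: insert 41 -> lo=[2, 4] (size 2, max 4) hi=[41] (size 1, min 41) -> median=4
Step 4: insert 4 -> lo=[2, 4] (size 2, max 4) hi=[4, 41] (size 2, min 4) -> median=4
Step 5: insert 40 -> lo=[2, 4, 4] (size 3, max 4) hi=[40, 41] (size 2, min 40) -> median=4
Step 6: insert 28 -> lo=[2, 4, 4] (size 3, max 4) hi=[28, 40, 41] (size 3, min 28) -> median=16
Step 7: insert 20 -> lo=[2, 4, 4, 20] (size 4, max 20) hi=[28, 40, 41] (size 3, min 28) -> median=20
Step 8: insert 16 -> lo=[2, 4, 4, 16] (size 4, max 16) hi=[20, 28, 40, 41] (size 4, min 20) -> median=18

Answer: 2 3 4 4 4 16 20 18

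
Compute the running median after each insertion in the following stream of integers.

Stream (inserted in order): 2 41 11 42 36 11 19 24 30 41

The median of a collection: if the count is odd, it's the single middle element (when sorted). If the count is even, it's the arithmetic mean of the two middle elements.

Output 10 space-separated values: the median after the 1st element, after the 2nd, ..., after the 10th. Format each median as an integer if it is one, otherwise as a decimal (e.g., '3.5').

Answer: 2 21.5 11 26 36 23.5 19 21.5 24 27

Derivation:
Step 1: insert 2 -> lo=[2] (size 1, max 2) hi=[] (size 0) -> median=2
Step 2: insert 41 -> lo=[2] (size 1, max 2) hi=[41] (size 1, min 41) -> median=21.5
Step 3: insert 11 -> lo=[2, 11] (size 2, max 11) hi=[41] (size 1, min 41) -> median=11
Step 4: insert 42 -> lo=[2, 11] (size 2, max 11) hi=[41, 42] (size 2, min 41) -> median=26
Step 5: insert 36 -> lo=[2, 11, 36] (size 3, max 36) hi=[41, 42] (size 2, min 41) -> median=36
Step 6: insert 11 -> lo=[2, 11, 11] (size 3, max 11) hi=[36, 41, 42] (size 3, min 36) -> median=23.5
Step 7: insert 19 -> lo=[2, 11, 11, 19] (size 4, max 19) hi=[36, 41, 42] (size 3, min 36) -> median=19
Step 8: insert 24 -> lo=[2, 11, 11, 19] (size 4, max 19) hi=[24, 36, 41, 42] (size 4, min 24) -> median=21.5
Step 9: insert 30 -> lo=[2, 11, 11, 19, 24] (size 5, max 24) hi=[30, 36, 41, 42] (size 4, min 30) -> median=24
Step 10: insert 41 -> lo=[2, 11, 11, 19, 24] (size 5, max 24) hi=[30, 36, 41, 41, 42] (size 5, min 30) -> median=27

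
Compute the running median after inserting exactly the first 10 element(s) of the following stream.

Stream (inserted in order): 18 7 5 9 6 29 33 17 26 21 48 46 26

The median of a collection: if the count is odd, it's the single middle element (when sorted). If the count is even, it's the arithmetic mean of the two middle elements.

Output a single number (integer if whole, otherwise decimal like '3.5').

Answer: 17.5

Derivation:
Step 1: insert 18 -> lo=[18] (size 1, max 18) hi=[] (size 0) -> median=18
Step 2: insert 7 -> lo=[7] (size 1, max 7) hi=[18] (size 1, min 18) -> median=12.5
Step 3: insert 5 -> lo=[5, 7] (size 2, max 7) hi=[18] (size 1, min 18) -> median=7
Step 4: insert 9 -> lo=[5, 7] (size 2, max 7) hi=[9, 18] (size 2, min 9) -> median=8
Step 5: insert 6 -> lo=[5, 6, 7] (size 3, max 7) hi=[9, 18] (size 2, min 9) -> median=7
Step 6: insert 29 -> lo=[5, 6, 7] (size 3, max 7) hi=[9, 18, 29] (size 3, min 9) -> median=8
Step 7: insert 33 -> lo=[5, 6, 7, 9] (size 4, max 9) hi=[18, 29, 33] (size 3, min 18) -> median=9
Step 8: insert 17 -> lo=[5, 6, 7, 9] (size 4, max 9) hi=[17, 18, 29, 33] (size 4, min 17) -> median=13
Step 9: insert 26 -> lo=[5, 6, 7, 9, 17] (size 5, max 17) hi=[18, 26, 29, 33] (size 4, min 18) -> median=17
Step 10: insert 21 -> lo=[5, 6, 7, 9, 17] (size 5, max 17) hi=[18, 21, 26, 29, 33] (size 5, min 18) -> median=17.5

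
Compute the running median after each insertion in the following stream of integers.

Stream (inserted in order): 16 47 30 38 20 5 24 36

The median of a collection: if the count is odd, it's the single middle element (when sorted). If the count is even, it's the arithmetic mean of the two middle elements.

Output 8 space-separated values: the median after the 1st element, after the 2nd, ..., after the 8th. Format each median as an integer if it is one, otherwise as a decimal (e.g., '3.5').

Answer: 16 31.5 30 34 30 25 24 27

Derivation:
Step 1: insert 16 -> lo=[16] (size 1, max 16) hi=[] (size 0) -> median=16
Step 2: insert 47 -> lo=[16] (size 1, max 16) hi=[47] (size 1, min 47) -> median=31.5
Step 3: insert 30 -> lo=[16, 30] (size 2, max 30) hi=[47] (size 1, min 47) -> median=30
Step 4: insert 38 -> lo=[16, 30] (size 2, max 30) hi=[38, 47] (size 2, min 38) -> median=34
Step 5: insert 20 -> lo=[16, 20, 30] (size 3, max 30) hi=[38, 47] (size 2, min 38) -> median=30
Step 6: insert 5 -> lo=[5, 16, 20] (size 3, max 20) hi=[30, 38, 47] (size 3, min 30) -> median=25
Step 7: insert 24 -> lo=[5, 16, 20, 24] (size 4, max 24) hi=[30, 38, 47] (size 3, min 30) -> median=24
Step 8: insert 36 -> lo=[5, 16, 20, 24] (size 4, max 24) hi=[30, 36, 38, 47] (size 4, min 30) -> median=27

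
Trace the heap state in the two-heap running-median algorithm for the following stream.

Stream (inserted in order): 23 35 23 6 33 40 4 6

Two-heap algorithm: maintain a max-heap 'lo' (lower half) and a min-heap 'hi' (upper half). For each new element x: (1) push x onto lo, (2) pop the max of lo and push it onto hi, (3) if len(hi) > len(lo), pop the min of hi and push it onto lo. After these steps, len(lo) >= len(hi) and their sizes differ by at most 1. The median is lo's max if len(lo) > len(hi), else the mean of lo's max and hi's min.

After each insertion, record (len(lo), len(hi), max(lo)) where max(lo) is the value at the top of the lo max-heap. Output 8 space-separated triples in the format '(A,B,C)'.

Answer: (1,0,23) (1,1,23) (2,1,23) (2,2,23) (3,2,23) (3,3,23) (4,3,23) (4,4,23)

Derivation:
Step 1: insert 23 -> lo=[23] hi=[] -> (len(lo)=1, len(hi)=0, max(lo)=23)
Step 2: insert 35 -> lo=[23] hi=[35] -> (len(lo)=1, len(hi)=1, max(lo)=23)
Step 3: insert 23 -> lo=[23, 23] hi=[35] -> (len(lo)=2, len(hi)=1, max(lo)=23)
Step 4: insert 6 -> lo=[6, 23] hi=[23, 35] -> (len(lo)=2, len(hi)=2, max(lo)=23)
Step 5: insert 33 -> lo=[6, 23, 23] hi=[33, 35] -> (len(lo)=3, len(hi)=2, max(lo)=23)
Step 6: insert 40 -> lo=[6, 23, 23] hi=[33, 35, 40] -> (len(lo)=3, len(hi)=3, max(lo)=23)
Step 7: insert 4 -> lo=[4, 6, 23, 23] hi=[33, 35, 40] -> (len(lo)=4, len(hi)=3, max(lo)=23)
Step 8: insert 6 -> lo=[4, 6, 6, 23] hi=[23, 33, 35, 40] -> (len(lo)=4, len(hi)=4, max(lo)=23)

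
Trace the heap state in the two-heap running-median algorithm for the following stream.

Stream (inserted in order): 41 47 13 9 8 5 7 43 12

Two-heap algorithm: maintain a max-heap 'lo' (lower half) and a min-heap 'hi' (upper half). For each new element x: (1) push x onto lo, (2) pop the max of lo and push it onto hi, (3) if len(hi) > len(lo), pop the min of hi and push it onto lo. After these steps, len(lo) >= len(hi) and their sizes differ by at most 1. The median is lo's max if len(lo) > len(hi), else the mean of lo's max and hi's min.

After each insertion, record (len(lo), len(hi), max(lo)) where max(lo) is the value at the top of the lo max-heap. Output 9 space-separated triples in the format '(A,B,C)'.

Answer: (1,0,41) (1,1,41) (2,1,41) (2,2,13) (3,2,13) (3,3,9) (4,3,9) (4,4,9) (5,4,12)

Derivation:
Step 1: insert 41 -> lo=[41] hi=[] -> (len(lo)=1, len(hi)=0, max(lo)=41)
Step 2: insert 47 -> lo=[41] hi=[47] -> (len(lo)=1, len(hi)=1, max(lo)=41)
Step 3: insert 13 -> lo=[13, 41] hi=[47] -> (len(lo)=2, len(hi)=1, max(lo)=41)
Step 4: insert 9 -> lo=[9, 13] hi=[41, 47] -> (len(lo)=2, len(hi)=2, max(lo)=13)
Step 5: insert 8 -> lo=[8, 9, 13] hi=[41, 47] -> (len(lo)=3, len(hi)=2, max(lo)=13)
Step 6: insert 5 -> lo=[5, 8, 9] hi=[13, 41, 47] -> (len(lo)=3, len(hi)=3, max(lo)=9)
Step 7: insert 7 -> lo=[5, 7, 8, 9] hi=[13, 41, 47] -> (len(lo)=4, len(hi)=3, max(lo)=9)
Step 8: insert 43 -> lo=[5, 7, 8, 9] hi=[13, 41, 43, 47] -> (len(lo)=4, len(hi)=4, max(lo)=9)
Step 9: insert 12 -> lo=[5, 7, 8, 9, 12] hi=[13, 41, 43, 47] -> (len(lo)=5, len(hi)=4, max(lo)=12)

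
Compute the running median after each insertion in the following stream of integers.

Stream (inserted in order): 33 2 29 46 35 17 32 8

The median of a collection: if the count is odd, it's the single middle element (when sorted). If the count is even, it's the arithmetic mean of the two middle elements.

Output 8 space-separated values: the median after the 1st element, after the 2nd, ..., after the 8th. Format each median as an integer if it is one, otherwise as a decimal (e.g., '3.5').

Answer: 33 17.5 29 31 33 31 32 30.5

Derivation:
Step 1: insert 33 -> lo=[33] (size 1, max 33) hi=[] (size 0) -> median=33
Step 2: insert 2 -> lo=[2] (size 1, max 2) hi=[33] (size 1, min 33) -> median=17.5
Step 3: insert 29 -> lo=[2, 29] (size 2, max 29) hi=[33] (size 1, min 33) -> median=29
Step 4: insert 46 -> lo=[2, 29] (size 2, max 29) hi=[33, 46] (size 2, min 33) -> median=31
Step 5: insert 35 -> lo=[2, 29, 33] (size 3, max 33) hi=[35, 46] (size 2, min 35) -> median=33
Step 6: insert 17 -> lo=[2, 17, 29] (size 3, max 29) hi=[33, 35, 46] (size 3, min 33) -> median=31
Step 7: insert 32 -> lo=[2, 17, 29, 32] (size 4, max 32) hi=[33, 35, 46] (size 3, min 33) -> median=32
Step 8: insert 8 -> lo=[2, 8, 17, 29] (size 4, max 29) hi=[32, 33, 35, 46] (size 4, min 32) -> median=30.5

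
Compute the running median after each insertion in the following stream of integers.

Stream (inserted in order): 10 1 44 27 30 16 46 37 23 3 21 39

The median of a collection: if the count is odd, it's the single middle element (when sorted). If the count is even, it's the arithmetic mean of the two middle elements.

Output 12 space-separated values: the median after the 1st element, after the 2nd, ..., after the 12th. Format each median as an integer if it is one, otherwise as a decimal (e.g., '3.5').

Step 1: insert 10 -> lo=[10] (size 1, max 10) hi=[] (size 0) -> median=10
Step 2: insert 1 -> lo=[1] (size 1, max 1) hi=[10] (size 1, min 10) -> median=5.5
Step 3: insert 44 -> lo=[1, 10] (size 2, max 10) hi=[44] (size 1, min 44) -> median=10
Step 4: insert 27 -> lo=[1, 10] (size 2, max 10) hi=[27, 44] (size 2, min 27) -> median=18.5
Step 5: insert 30 -> lo=[1, 10, 27] (size 3, max 27) hi=[30, 44] (size 2, min 30) -> median=27
Step 6: insert 16 -> lo=[1, 10, 16] (size 3, max 16) hi=[27, 30, 44] (size 3, min 27) -> median=21.5
Step 7: insert 46 -> lo=[1, 10, 16, 27] (size 4, max 27) hi=[30, 44, 46] (size 3, min 30) -> median=27
Step 8: insert 37 -> lo=[1, 10, 16, 27] (size 4, max 27) hi=[30, 37, 44, 46] (size 4, min 30) -> median=28.5
Step 9: insert 23 -> lo=[1, 10, 16, 23, 27] (size 5, max 27) hi=[30, 37, 44, 46] (size 4, min 30) -> median=27
Step 10: insert 3 -> lo=[1, 3, 10, 16, 23] (size 5, max 23) hi=[27, 30, 37, 44, 46] (size 5, min 27) -> median=25
Step 11: insert 21 -> lo=[1, 3, 10, 16, 21, 23] (size 6, max 23) hi=[27, 30, 37, 44, 46] (size 5, min 27) -> median=23
Step 12: insert 39 -> lo=[1, 3, 10, 16, 21, 23] (size 6, max 23) hi=[27, 30, 37, 39, 44, 46] (size 6, min 27) -> median=25

Answer: 10 5.5 10 18.5 27 21.5 27 28.5 27 25 23 25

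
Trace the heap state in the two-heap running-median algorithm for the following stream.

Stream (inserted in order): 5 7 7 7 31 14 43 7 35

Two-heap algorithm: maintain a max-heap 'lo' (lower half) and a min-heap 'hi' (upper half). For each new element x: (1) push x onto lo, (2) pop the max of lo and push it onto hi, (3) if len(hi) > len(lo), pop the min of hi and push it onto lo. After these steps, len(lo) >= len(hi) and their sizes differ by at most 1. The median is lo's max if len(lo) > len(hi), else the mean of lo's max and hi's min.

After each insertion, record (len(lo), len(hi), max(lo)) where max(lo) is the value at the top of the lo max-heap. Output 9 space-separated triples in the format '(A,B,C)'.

Step 1: insert 5 -> lo=[5] hi=[] -> (len(lo)=1, len(hi)=0, max(lo)=5)
Step 2: insert 7 -> lo=[5] hi=[7] -> (len(lo)=1, len(hi)=1, max(lo)=5)
Step 3: insert 7 -> lo=[5, 7] hi=[7] -> (len(lo)=2, len(hi)=1, max(lo)=7)
Step 4: insert 7 -> lo=[5, 7] hi=[7, 7] -> (len(lo)=2, len(hi)=2, max(lo)=7)
Step 5: insert 31 -> lo=[5, 7, 7] hi=[7, 31] -> (len(lo)=3, len(hi)=2, max(lo)=7)
Step 6: insert 14 -> lo=[5, 7, 7] hi=[7, 14, 31] -> (len(lo)=3, len(hi)=3, max(lo)=7)
Step 7: insert 43 -> lo=[5, 7, 7, 7] hi=[14, 31, 43] -> (len(lo)=4, len(hi)=3, max(lo)=7)
Step 8: insert 7 -> lo=[5, 7, 7, 7] hi=[7, 14, 31, 43] -> (len(lo)=4, len(hi)=4, max(lo)=7)
Step 9: insert 35 -> lo=[5, 7, 7, 7, 7] hi=[14, 31, 35, 43] -> (len(lo)=5, len(hi)=4, max(lo)=7)

Answer: (1,0,5) (1,1,5) (2,1,7) (2,2,7) (3,2,7) (3,3,7) (4,3,7) (4,4,7) (5,4,7)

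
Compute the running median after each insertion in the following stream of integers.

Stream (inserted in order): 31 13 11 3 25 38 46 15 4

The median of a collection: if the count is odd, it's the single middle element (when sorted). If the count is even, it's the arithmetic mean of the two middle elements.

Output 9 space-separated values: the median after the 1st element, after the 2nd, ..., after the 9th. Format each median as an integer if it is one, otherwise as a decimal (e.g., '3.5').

Step 1: insert 31 -> lo=[31] (size 1, max 31) hi=[] (size 0) -> median=31
Step 2: insert 13 -> lo=[13] (size 1, max 13) hi=[31] (size 1, min 31) -> median=22
Step 3: insert 11 -> lo=[11, 13] (size 2, max 13) hi=[31] (size 1, min 31) -> median=13
Step 4: insert 3 -> lo=[3, 11] (size 2, max 11) hi=[13, 31] (size 2, min 13) -> median=12
Step 5: insert 25 -> lo=[3, 11, 13] (size 3, max 13) hi=[25, 31] (size 2, min 25) -> median=13
Step 6: insert 38 -> lo=[3, 11, 13] (size 3, max 13) hi=[25, 31, 38] (size 3, min 25) -> median=19
Step 7: insert 46 -> lo=[3, 11, 13, 25] (size 4, max 25) hi=[31, 38, 46] (size 3, min 31) -> median=25
Step 8: insert 15 -> lo=[3, 11, 13, 15] (size 4, max 15) hi=[25, 31, 38, 46] (size 4, min 25) -> median=20
Step 9: insert 4 -> lo=[3, 4, 11, 13, 15] (size 5, max 15) hi=[25, 31, 38, 46] (size 4, min 25) -> median=15

Answer: 31 22 13 12 13 19 25 20 15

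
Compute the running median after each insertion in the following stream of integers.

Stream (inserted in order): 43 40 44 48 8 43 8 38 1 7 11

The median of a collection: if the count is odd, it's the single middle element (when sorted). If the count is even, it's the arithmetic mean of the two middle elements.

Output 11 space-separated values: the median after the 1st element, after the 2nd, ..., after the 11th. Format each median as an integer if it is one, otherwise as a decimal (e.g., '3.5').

Answer: 43 41.5 43 43.5 43 43 43 41.5 40 39 38

Derivation:
Step 1: insert 43 -> lo=[43] (size 1, max 43) hi=[] (size 0) -> median=43
Step 2: insert 40 -> lo=[40] (size 1, max 40) hi=[43] (size 1, min 43) -> median=41.5
Step 3: insert 44 -> lo=[40, 43] (size 2, max 43) hi=[44] (size 1, min 44) -> median=43
Step 4: insert 48 -> lo=[40, 43] (size 2, max 43) hi=[44, 48] (size 2, min 44) -> median=43.5
Step 5: insert 8 -> lo=[8, 40, 43] (size 3, max 43) hi=[44, 48] (size 2, min 44) -> median=43
Step 6: insert 43 -> lo=[8, 40, 43] (size 3, max 43) hi=[43, 44, 48] (size 3, min 43) -> median=43
Step 7: insert 8 -> lo=[8, 8, 40, 43] (size 4, max 43) hi=[43, 44, 48] (size 3, min 43) -> median=43
Step 8: insert 38 -> lo=[8, 8, 38, 40] (size 4, max 40) hi=[43, 43, 44, 48] (size 4, min 43) -> median=41.5
Step 9: insert 1 -> lo=[1, 8, 8, 38, 40] (size 5, max 40) hi=[43, 43, 44, 48] (size 4, min 43) -> median=40
Step 10: insert 7 -> lo=[1, 7, 8, 8, 38] (size 5, max 38) hi=[40, 43, 43, 44, 48] (size 5, min 40) -> median=39
Step 11: insert 11 -> lo=[1, 7, 8, 8, 11, 38] (size 6, max 38) hi=[40, 43, 43, 44, 48] (size 5, min 40) -> median=38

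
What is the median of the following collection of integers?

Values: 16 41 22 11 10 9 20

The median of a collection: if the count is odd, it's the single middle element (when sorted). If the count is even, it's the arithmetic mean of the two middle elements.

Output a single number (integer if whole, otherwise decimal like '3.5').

Step 1: insert 16 -> lo=[16] (size 1, max 16) hi=[] (size 0) -> median=16
Step 2: insert 41 -> lo=[16] (size 1, max 16) hi=[41] (size 1, min 41) -> median=28.5
Step 3: insert 22 -> lo=[16, 22] (size 2, max 22) hi=[41] (size 1, min 41) -> median=22
Step 4: insert 11 -> lo=[11, 16] (size 2, max 16) hi=[22, 41] (size 2, min 22) -> median=19
Step 5: insert 10 -> lo=[10, 11, 16] (size 3, max 16) hi=[22, 41] (size 2, min 22) -> median=16
Step 6: insert 9 -> lo=[9, 10, 11] (size 3, max 11) hi=[16, 22, 41] (size 3, min 16) -> median=13.5
Step 7: insert 20 -> lo=[9, 10, 11, 16] (size 4, max 16) hi=[20, 22, 41] (size 3, min 20) -> median=16

Answer: 16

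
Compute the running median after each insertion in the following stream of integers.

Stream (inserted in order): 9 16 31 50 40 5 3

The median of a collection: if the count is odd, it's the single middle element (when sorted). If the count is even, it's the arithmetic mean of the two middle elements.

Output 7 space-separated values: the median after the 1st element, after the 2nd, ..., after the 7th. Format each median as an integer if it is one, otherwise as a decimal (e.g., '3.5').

Step 1: insert 9 -> lo=[9] (size 1, max 9) hi=[] (size 0) -> median=9
Step 2: insert 16 -> lo=[9] (size 1, max 9) hi=[16] (size 1, min 16) -> median=12.5
Step 3: insert 31 -> lo=[9, 16] (size 2, max 16) hi=[31] (size 1, min 31) -> median=16
Step 4: insert 50 -> lo=[9, 16] (size 2, max 16) hi=[31, 50] (size 2, min 31) -> median=23.5
Step 5: insert 40 -> lo=[9, 16, 31] (size 3, max 31) hi=[40, 50] (size 2, min 40) -> median=31
Step 6: insert 5 -> lo=[5, 9, 16] (size 3, max 16) hi=[31, 40, 50] (size 3, min 31) -> median=23.5
Step 7: insert 3 -> lo=[3, 5, 9, 16] (size 4, max 16) hi=[31, 40, 50] (size 3, min 31) -> median=16

Answer: 9 12.5 16 23.5 31 23.5 16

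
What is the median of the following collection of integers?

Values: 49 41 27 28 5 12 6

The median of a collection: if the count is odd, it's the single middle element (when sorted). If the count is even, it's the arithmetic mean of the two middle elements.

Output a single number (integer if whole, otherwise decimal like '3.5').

Step 1: insert 49 -> lo=[49] (size 1, max 49) hi=[] (size 0) -> median=49
Step 2: insert 41 -> lo=[41] (size 1, max 41) hi=[49] (size 1, min 49) -> median=45
Step 3: insert 27 -> lo=[27, 41] (size 2, max 41) hi=[49] (size 1, min 49) -> median=41
Step 4: insert 28 -> lo=[27, 28] (size 2, max 28) hi=[41, 49] (size 2, min 41) -> median=34.5
Step 5: insert 5 -> lo=[5, 27, 28] (size 3, max 28) hi=[41, 49] (size 2, min 41) -> median=28
Step 6: insert 12 -> lo=[5, 12, 27] (size 3, max 27) hi=[28, 41, 49] (size 3, min 28) -> median=27.5
Step 7: insert 6 -> lo=[5, 6, 12, 27] (size 4, max 27) hi=[28, 41, 49] (size 3, min 28) -> median=27

Answer: 27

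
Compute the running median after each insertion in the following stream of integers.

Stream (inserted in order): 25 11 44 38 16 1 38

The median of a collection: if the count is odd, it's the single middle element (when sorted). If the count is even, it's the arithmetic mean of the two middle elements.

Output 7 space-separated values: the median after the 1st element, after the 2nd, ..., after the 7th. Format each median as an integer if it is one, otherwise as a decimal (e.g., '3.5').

Step 1: insert 25 -> lo=[25] (size 1, max 25) hi=[] (size 0) -> median=25
Step 2: insert 11 -> lo=[11] (size 1, max 11) hi=[25] (size 1, min 25) -> median=18
Step 3: insert 44 -> lo=[11, 25] (size 2, max 25) hi=[44] (size 1, min 44) -> median=25
Step 4: insert 38 -> lo=[11, 25] (size 2, max 25) hi=[38, 44] (size 2, min 38) -> median=31.5
Step 5: insert 16 -> lo=[11, 16, 25] (size 3, max 25) hi=[38, 44] (size 2, min 38) -> median=25
Step 6: insert 1 -> lo=[1, 11, 16] (size 3, max 16) hi=[25, 38, 44] (size 3, min 25) -> median=20.5
Step 7: insert 38 -> lo=[1, 11, 16, 25] (size 4, max 25) hi=[38, 38, 44] (size 3, min 38) -> median=25

Answer: 25 18 25 31.5 25 20.5 25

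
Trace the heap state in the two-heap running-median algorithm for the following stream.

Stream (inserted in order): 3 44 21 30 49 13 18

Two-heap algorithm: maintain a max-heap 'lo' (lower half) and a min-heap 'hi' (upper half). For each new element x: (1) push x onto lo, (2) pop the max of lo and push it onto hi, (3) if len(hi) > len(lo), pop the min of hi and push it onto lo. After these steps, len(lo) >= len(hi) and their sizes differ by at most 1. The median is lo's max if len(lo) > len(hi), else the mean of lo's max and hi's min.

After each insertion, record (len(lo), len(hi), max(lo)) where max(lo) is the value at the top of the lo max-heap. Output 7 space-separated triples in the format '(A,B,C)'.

Answer: (1,0,3) (1,1,3) (2,1,21) (2,2,21) (3,2,30) (3,3,21) (4,3,21)

Derivation:
Step 1: insert 3 -> lo=[3] hi=[] -> (len(lo)=1, len(hi)=0, max(lo)=3)
Step 2: insert 44 -> lo=[3] hi=[44] -> (len(lo)=1, len(hi)=1, max(lo)=3)
Step 3: insert 21 -> lo=[3, 21] hi=[44] -> (len(lo)=2, len(hi)=1, max(lo)=21)
Step 4: insert 30 -> lo=[3, 21] hi=[30, 44] -> (len(lo)=2, len(hi)=2, max(lo)=21)
Step 5: insert 49 -> lo=[3, 21, 30] hi=[44, 49] -> (len(lo)=3, len(hi)=2, max(lo)=30)
Step 6: insert 13 -> lo=[3, 13, 21] hi=[30, 44, 49] -> (len(lo)=3, len(hi)=3, max(lo)=21)
Step 7: insert 18 -> lo=[3, 13, 18, 21] hi=[30, 44, 49] -> (len(lo)=4, len(hi)=3, max(lo)=21)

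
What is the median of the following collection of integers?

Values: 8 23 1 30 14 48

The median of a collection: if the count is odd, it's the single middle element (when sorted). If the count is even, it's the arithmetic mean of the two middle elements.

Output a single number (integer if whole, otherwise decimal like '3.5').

Answer: 18.5

Derivation:
Step 1: insert 8 -> lo=[8] (size 1, max 8) hi=[] (size 0) -> median=8
Step 2: insert 23 -> lo=[8] (size 1, max 8) hi=[23] (size 1, min 23) -> median=15.5
Step 3: insert 1 -> lo=[1, 8] (size 2, max 8) hi=[23] (size 1, min 23) -> median=8
Step 4: insert 30 -> lo=[1, 8] (size 2, max 8) hi=[23, 30] (size 2, min 23) -> median=15.5
Step 5: insert 14 -> lo=[1, 8, 14] (size 3, max 14) hi=[23, 30] (size 2, min 23) -> median=14
Step 6: insert 48 -> lo=[1, 8, 14] (size 3, max 14) hi=[23, 30, 48] (size 3, min 23) -> median=18.5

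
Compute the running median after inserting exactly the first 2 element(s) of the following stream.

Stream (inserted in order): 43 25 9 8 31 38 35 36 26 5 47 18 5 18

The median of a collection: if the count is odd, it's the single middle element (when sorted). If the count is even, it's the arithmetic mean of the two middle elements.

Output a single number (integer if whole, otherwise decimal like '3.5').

Step 1: insert 43 -> lo=[43] (size 1, max 43) hi=[] (size 0) -> median=43
Step 2: insert 25 -> lo=[25] (size 1, max 25) hi=[43] (size 1, min 43) -> median=34

Answer: 34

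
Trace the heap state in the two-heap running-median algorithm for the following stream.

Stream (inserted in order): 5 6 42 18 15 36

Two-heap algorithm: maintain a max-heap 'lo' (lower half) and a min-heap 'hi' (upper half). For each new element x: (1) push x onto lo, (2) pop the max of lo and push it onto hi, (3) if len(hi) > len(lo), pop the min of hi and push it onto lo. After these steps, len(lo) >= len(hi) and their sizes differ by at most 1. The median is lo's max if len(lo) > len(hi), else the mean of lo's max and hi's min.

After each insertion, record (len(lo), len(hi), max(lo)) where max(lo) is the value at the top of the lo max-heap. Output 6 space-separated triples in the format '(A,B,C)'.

Answer: (1,0,5) (1,1,5) (2,1,6) (2,2,6) (3,2,15) (3,3,15)

Derivation:
Step 1: insert 5 -> lo=[5] hi=[] -> (len(lo)=1, len(hi)=0, max(lo)=5)
Step 2: insert 6 -> lo=[5] hi=[6] -> (len(lo)=1, len(hi)=1, max(lo)=5)
Step 3: insert 42 -> lo=[5, 6] hi=[42] -> (len(lo)=2, len(hi)=1, max(lo)=6)
Step 4: insert 18 -> lo=[5, 6] hi=[18, 42] -> (len(lo)=2, len(hi)=2, max(lo)=6)
Step 5: insert 15 -> lo=[5, 6, 15] hi=[18, 42] -> (len(lo)=3, len(hi)=2, max(lo)=15)
Step 6: insert 36 -> lo=[5, 6, 15] hi=[18, 36, 42] -> (len(lo)=3, len(hi)=3, max(lo)=15)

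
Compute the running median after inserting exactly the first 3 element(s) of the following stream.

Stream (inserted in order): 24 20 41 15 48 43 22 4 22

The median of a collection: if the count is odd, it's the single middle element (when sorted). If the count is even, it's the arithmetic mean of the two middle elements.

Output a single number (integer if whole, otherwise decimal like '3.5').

Step 1: insert 24 -> lo=[24] (size 1, max 24) hi=[] (size 0) -> median=24
Step 2: insert 20 -> lo=[20] (size 1, max 20) hi=[24] (size 1, min 24) -> median=22
Step 3: insert 41 -> lo=[20, 24] (size 2, max 24) hi=[41] (size 1, min 41) -> median=24

Answer: 24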